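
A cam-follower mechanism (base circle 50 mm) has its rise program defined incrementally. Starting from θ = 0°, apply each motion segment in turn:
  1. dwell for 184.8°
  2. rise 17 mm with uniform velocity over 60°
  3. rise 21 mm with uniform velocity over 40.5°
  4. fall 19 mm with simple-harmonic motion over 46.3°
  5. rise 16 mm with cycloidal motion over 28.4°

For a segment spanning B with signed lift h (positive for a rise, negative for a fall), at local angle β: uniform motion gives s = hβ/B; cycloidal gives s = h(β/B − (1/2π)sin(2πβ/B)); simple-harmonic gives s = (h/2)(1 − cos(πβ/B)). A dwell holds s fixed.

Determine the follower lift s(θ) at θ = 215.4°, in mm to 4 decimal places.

seg 1 [0°–184.8°] dwell: s stays 0.0000
seg 2 [184.8°–244.8°] uniform, h=17: θ=215.4° here. β=30.6, B=60. 17·30.6/60 = 8.6700 → s = 8.6700

8.6700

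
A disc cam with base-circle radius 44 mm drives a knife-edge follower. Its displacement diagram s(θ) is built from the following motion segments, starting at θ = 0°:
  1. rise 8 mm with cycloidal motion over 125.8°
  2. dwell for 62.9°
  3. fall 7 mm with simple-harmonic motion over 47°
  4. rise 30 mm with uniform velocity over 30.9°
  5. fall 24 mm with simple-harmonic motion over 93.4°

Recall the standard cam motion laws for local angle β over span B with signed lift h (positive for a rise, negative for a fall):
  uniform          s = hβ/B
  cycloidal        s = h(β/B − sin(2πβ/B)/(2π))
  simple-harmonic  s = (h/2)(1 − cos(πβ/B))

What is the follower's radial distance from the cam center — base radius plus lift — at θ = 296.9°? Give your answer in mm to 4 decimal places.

seg 1 [0°–125.8°] cycloidal, h=8: full span → s += 8 → s = 8.0000
seg 2 [125.8°–188.7°] dwell: s stays 8.0000
seg 3 [188.7°–235.7°] simple-harmonic, h=-7: full span → s += -7 → s = 1.0000
seg 4 [235.7°–266.6°] uniform, h=30: full span → s += 30 → s = 31.0000
seg 5 [266.6°–360°] simple-harmonic, h=-24: θ=296.9° here. β=30.3, B=93.4. -24/2·(1 − cos(π·0.3244)) = -5.7111 → s = 25.2889
radial distance = base radius + s = 44 + 25.2889 = 69.2889

69.2889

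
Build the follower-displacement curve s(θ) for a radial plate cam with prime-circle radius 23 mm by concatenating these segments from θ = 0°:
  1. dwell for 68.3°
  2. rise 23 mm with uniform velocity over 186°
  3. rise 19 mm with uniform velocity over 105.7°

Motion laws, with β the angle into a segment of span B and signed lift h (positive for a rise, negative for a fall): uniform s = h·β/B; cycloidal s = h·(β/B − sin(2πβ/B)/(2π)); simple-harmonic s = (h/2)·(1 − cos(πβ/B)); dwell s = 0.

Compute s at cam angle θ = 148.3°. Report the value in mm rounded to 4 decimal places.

seg 1 [0°–68.3°] dwell: s stays 0.0000
seg 2 [68.3°–254.3°] uniform, h=23: θ=148.3° here. β=80, B=186. 23·80/186 = 9.8925 → s = 9.8925

9.8925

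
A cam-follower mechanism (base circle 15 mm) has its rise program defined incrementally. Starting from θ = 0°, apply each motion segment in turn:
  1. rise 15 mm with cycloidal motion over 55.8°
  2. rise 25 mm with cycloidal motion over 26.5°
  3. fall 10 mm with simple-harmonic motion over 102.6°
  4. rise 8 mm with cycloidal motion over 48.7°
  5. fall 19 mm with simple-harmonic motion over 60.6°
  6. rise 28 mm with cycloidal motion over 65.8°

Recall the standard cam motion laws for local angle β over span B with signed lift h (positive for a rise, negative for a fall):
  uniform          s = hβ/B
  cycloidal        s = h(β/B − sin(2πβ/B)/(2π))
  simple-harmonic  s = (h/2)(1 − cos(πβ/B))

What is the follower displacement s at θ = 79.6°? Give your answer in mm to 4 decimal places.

seg 1 [0°–55.8°] cycloidal, h=15: full span → s += 15 → s = 15.0000
seg 2 [55.8°–82.3°] cycloidal, h=25: θ=79.6° here. β=23.8, B=26.5. 25·(0.8981 − sin(2π·0.8981)/(2π)) = 24.8295 → s = 39.8295

39.8295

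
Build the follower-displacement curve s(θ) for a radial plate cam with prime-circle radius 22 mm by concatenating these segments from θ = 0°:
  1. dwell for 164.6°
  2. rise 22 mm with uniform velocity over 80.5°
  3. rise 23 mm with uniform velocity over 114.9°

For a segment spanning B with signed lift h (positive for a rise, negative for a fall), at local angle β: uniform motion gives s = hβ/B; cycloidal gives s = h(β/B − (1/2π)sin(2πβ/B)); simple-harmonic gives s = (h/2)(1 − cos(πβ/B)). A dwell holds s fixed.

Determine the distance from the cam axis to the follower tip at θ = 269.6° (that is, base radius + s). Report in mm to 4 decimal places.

seg 1 [0°–164.6°] dwell: s stays 0.0000
seg 2 [164.6°–245.1°] uniform, h=22: full span → s += 22 → s = 22.0000
seg 3 [245.1°–360°] uniform, h=23: θ=269.6° here. β=24.5, B=114.9. 23·24.5/114.9 = 4.9043 → s = 26.9043
radial distance = base radius + s = 22 + 26.9043 = 48.9043

48.9043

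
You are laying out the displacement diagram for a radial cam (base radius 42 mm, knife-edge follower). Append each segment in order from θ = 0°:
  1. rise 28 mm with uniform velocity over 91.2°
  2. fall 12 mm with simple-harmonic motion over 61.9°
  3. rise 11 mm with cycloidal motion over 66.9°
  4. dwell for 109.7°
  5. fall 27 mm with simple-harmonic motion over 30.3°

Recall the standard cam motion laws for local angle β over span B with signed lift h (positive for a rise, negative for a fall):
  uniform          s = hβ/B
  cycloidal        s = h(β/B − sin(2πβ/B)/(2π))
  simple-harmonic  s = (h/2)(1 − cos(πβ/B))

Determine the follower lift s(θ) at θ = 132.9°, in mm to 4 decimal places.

seg 1 [0°–91.2°] uniform, h=28: full span → s += 28 → s = 28.0000
seg 2 [91.2°–153.1°] simple-harmonic, h=-12: θ=132.9° here. β=41.7, B=61.9. -12/2·(1 − cos(π·0.6737)) = -9.1135 → s = 18.8865

18.8865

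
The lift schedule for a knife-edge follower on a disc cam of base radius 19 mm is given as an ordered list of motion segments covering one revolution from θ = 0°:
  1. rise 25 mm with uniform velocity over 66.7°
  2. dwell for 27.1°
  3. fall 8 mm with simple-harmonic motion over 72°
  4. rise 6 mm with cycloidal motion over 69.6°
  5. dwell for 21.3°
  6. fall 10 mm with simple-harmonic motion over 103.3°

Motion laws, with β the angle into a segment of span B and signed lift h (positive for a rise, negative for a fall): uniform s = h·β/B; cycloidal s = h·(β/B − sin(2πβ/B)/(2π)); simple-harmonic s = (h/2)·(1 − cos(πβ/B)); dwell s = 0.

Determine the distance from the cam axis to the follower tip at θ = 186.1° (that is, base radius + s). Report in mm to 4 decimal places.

seg 1 [0°–66.7°] uniform, h=25: full span → s += 25 → s = 25.0000
seg 2 [66.7°–93.8°] dwell: s stays 25.0000
seg 3 [93.8°–165.8°] simple-harmonic, h=-8: full span → s += -8 → s = 17.0000
seg 4 [165.8°–235.4°] cycloidal, h=6: θ=186.1° here. β=20.3, B=69.6. 6·(0.2917 − sin(2π·0.2917)/(2π)) = 0.8276 → s = 17.8276
radial distance = base radius + s = 19 + 17.8276 = 36.8276

36.8276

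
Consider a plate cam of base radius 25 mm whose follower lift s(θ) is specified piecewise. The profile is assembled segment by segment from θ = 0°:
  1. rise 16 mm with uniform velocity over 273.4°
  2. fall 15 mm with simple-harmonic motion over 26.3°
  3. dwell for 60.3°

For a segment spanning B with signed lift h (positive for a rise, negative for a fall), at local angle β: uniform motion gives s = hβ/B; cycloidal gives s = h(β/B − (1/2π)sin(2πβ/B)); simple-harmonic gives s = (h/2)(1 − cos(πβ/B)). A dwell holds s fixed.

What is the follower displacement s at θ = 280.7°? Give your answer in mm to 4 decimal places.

seg 1 [0°–273.4°] uniform, h=16: full span → s += 16 → s = 16.0000
seg 2 [273.4°–299.7°] simple-harmonic, h=-15: θ=280.7° here. β=7.3, B=26.3. -15/2·(1 − cos(π·0.2776)) = -2.6753 → s = 13.3247

13.3247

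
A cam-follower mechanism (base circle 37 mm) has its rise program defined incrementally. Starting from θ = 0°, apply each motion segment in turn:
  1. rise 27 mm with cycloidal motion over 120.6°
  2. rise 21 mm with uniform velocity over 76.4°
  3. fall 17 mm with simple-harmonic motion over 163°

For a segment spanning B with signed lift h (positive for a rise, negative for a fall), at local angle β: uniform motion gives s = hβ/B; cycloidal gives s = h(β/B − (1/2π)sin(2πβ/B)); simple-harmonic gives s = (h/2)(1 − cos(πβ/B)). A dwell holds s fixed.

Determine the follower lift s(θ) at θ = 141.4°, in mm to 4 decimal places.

seg 1 [0°–120.6°] cycloidal, h=27: full span → s += 27 → s = 27.0000
seg 2 [120.6°–197°] uniform, h=21: θ=141.4° here. β=20.8, B=76.4. 21·20.8/76.4 = 5.7173 → s = 32.7173

32.7173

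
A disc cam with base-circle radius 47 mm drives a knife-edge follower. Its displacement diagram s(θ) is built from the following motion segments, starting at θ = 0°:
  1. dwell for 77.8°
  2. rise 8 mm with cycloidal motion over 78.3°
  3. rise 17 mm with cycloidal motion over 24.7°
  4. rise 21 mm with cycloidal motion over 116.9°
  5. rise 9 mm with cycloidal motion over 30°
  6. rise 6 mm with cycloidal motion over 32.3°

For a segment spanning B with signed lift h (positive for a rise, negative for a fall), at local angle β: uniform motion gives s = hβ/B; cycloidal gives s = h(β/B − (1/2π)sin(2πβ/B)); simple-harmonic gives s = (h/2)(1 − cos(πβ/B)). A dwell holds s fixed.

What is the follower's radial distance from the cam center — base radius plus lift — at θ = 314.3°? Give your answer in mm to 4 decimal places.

seg 1 [0°–77.8°] dwell: s stays 0.0000
seg 2 [77.8°–156.1°] cycloidal, h=8: full span → s += 8 → s = 8.0000
seg 3 [156.1°–180.8°] cycloidal, h=17: full span → s += 17 → s = 25.0000
seg 4 [180.8°–297.7°] cycloidal, h=21: full span → s += 21 → s = 46.0000
seg 5 [297.7°–327.7°] cycloidal, h=9: θ=314.3° here. β=16.6, B=30. 9·(0.5533 − sin(2π·0.5533)/(2π)) = 5.4511 → s = 51.4511
radial distance = base radius + s = 47 + 51.4511 = 98.4511

98.4511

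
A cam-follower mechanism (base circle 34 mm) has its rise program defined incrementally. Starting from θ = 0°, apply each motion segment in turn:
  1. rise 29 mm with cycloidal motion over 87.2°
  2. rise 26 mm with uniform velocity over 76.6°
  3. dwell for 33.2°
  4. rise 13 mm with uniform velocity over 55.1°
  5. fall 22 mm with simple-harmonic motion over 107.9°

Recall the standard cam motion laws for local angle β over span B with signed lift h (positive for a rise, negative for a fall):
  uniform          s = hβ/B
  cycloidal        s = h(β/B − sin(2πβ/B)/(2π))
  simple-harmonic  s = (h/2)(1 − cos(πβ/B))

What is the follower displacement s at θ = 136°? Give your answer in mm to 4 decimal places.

seg 1 [0°–87.2°] cycloidal, h=29: full span → s += 29 → s = 29.0000
seg 2 [87.2°–163.8°] uniform, h=26: θ=136° here. β=48.8, B=76.6. 26·48.8/76.6 = 16.5640 → s = 45.5640

45.5640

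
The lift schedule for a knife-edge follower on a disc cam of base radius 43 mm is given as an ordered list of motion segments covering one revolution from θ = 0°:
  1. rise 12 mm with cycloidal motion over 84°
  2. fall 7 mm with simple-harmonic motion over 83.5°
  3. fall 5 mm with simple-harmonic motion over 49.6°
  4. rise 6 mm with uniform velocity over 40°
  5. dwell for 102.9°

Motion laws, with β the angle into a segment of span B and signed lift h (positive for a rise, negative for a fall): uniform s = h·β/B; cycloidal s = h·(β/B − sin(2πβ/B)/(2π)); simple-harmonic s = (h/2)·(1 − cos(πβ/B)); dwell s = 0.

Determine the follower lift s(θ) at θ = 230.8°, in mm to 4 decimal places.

seg 1 [0°–84°] cycloidal, h=12: full span → s += 12 → s = 12.0000
seg 2 [84°–167.5°] simple-harmonic, h=-7: full span → s += -7 → s = 5.0000
seg 3 [167.5°–217.1°] simple-harmonic, h=-5: full span → s += -5 → s = 0.0000
seg 4 [217.1°–257.1°] uniform, h=6: θ=230.8° here. β=13.7, B=40. 6·13.7/40 = 2.0550 → s = 2.0550

2.0550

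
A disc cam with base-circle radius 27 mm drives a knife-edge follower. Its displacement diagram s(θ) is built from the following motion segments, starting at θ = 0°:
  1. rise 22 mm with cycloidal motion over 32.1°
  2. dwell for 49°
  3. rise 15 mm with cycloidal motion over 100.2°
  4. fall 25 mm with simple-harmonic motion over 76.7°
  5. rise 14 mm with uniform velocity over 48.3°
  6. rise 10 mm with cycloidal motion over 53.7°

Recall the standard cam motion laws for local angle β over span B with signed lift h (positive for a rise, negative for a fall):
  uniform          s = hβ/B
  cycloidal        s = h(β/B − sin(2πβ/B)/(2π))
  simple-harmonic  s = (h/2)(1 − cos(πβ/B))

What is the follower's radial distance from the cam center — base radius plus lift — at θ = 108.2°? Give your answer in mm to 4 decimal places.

seg 1 [0°–32.1°] cycloidal, h=22: full span → s += 22 → s = 22.0000
seg 2 [32.1°–81.1°] dwell: s stays 22.0000
seg 3 [81.1°–181.3°] cycloidal, h=15: θ=108.2° here. β=27.1, B=100.2. 15·(0.2705 − sin(2π·0.2705)/(2π)) = 1.6893 → s = 23.6893
radial distance = base radius + s = 27 + 23.6893 = 50.6893

50.6893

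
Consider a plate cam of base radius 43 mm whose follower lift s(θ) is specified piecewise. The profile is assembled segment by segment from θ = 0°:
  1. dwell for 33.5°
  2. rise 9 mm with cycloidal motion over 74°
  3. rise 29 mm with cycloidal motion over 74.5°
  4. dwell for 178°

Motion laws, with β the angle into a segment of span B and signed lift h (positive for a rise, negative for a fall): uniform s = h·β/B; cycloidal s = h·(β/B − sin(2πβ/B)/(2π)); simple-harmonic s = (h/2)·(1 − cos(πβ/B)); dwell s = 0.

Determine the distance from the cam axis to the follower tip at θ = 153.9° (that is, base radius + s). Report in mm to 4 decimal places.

seg 1 [0°–33.5°] dwell: s stays 0.0000
seg 2 [33.5°–107.5°] cycloidal, h=9: full span → s += 9 → s = 9.0000
seg 3 [107.5°–182°] cycloidal, h=29: θ=153.9° here. β=46.4, B=74.5. 29·(0.6228 − sin(2π·0.6228)/(2π)) = 21.2804 → s = 30.2804
radial distance = base radius + s = 43 + 30.2804 = 73.2804

73.2804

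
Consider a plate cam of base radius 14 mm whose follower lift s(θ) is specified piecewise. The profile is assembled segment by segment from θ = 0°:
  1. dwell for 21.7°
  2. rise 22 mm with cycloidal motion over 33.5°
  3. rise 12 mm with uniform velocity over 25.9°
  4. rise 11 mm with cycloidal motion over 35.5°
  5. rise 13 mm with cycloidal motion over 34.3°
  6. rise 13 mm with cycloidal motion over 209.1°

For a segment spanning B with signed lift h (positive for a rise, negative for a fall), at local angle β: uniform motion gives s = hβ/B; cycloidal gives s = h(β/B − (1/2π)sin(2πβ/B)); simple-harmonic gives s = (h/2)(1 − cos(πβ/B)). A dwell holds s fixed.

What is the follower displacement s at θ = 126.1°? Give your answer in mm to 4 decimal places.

seg 1 [0°–21.7°] dwell: s stays 0.0000
seg 2 [21.7°–55.2°] cycloidal, h=22: full span → s += 22 → s = 22.0000
seg 3 [55.2°–81.1°] uniform, h=12: full span → s += 12 → s = 34.0000
seg 4 [81.1°–116.6°] cycloidal, h=11: full span → s += 11 → s = 45.0000
seg 5 [116.6°–150.9°] cycloidal, h=13: θ=126.1° here. β=9.5, B=34.3. 13·(0.2770 − sin(2π·0.2770)/(2π)) = 1.5612 → s = 46.5612

46.5612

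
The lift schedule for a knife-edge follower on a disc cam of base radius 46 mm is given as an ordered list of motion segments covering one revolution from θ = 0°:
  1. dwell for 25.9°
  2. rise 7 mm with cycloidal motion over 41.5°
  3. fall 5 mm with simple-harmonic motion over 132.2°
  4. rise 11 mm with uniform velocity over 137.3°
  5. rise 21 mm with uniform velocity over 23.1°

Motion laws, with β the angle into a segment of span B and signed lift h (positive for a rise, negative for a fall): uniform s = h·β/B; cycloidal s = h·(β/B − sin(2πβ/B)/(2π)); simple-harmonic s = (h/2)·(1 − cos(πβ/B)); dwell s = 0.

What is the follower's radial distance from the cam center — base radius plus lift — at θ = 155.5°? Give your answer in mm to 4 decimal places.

seg 1 [0°–25.9°] dwell: s stays 0.0000
seg 2 [25.9°–67.4°] cycloidal, h=7: full span → s += 7 → s = 7.0000
seg 3 [67.4°–199.6°] simple-harmonic, h=-5: θ=155.5° here. β=88.1, B=132.2. -5/2·(1 − cos(π·0.6664)) = -3.7483 → s = 3.2517
radial distance = base radius + s = 46 + 3.2517 = 49.2517

49.2517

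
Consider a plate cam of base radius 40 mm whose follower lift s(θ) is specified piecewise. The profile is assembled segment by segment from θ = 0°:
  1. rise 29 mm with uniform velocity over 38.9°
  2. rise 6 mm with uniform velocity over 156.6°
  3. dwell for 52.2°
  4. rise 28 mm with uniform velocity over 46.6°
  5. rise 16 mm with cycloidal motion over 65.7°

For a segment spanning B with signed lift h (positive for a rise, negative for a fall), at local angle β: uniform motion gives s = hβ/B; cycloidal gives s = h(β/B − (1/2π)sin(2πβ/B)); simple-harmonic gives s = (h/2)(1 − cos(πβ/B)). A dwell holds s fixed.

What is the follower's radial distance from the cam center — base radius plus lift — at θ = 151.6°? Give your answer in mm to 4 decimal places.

seg 1 [0°–38.9°] uniform, h=29: full span → s += 29 → s = 29.0000
seg 2 [38.9°–195.5°] uniform, h=6: θ=151.6° here. β=112.7, B=156.6. 6·112.7/156.6 = 4.3180 → s = 33.3180
radial distance = base radius + s = 40 + 33.3180 = 73.3180

73.3180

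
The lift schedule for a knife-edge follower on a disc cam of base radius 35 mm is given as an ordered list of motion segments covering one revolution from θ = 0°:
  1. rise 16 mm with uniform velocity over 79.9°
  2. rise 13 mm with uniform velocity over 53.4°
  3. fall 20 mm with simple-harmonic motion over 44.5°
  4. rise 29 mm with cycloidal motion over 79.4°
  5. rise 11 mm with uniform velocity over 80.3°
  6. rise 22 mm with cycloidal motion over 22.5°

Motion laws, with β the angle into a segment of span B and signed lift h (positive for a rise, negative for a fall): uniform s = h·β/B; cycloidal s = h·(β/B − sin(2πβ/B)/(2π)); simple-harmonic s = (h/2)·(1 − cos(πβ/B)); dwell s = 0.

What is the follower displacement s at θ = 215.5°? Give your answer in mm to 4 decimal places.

seg 1 [0°–79.9°] uniform, h=16: full span → s += 16 → s = 16.0000
seg 2 [79.9°–133.3°] uniform, h=13: full span → s += 13 → s = 29.0000
seg 3 [133.3°–177.8°] simple-harmonic, h=-20: full span → s += -20 → s = 9.0000
seg 4 [177.8°–257.2°] cycloidal, h=29: θ=215.5° here. β=37.7, B=79.4. 29·(0.4748 − sin(2π·0.4748)/(2π)) = 13.0421 → s = 22.0421

22.0421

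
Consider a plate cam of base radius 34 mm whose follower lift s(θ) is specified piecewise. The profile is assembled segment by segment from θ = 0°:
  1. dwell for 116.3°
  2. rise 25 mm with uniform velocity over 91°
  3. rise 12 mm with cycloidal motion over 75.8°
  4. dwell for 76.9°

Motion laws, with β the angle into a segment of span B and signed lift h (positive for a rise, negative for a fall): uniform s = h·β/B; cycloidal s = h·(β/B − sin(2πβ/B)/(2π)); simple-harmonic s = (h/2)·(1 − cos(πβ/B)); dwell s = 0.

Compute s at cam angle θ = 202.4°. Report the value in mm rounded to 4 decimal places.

seg 1 [0°–116.3°] dwell: s stays 0.0000
seg 2 [116.3°–207.3°] uniform, h=25: θ=202.4° here. β=86.1, B=91. 25·86.1/91 = 23.6538 → s = 23.6538

23.6538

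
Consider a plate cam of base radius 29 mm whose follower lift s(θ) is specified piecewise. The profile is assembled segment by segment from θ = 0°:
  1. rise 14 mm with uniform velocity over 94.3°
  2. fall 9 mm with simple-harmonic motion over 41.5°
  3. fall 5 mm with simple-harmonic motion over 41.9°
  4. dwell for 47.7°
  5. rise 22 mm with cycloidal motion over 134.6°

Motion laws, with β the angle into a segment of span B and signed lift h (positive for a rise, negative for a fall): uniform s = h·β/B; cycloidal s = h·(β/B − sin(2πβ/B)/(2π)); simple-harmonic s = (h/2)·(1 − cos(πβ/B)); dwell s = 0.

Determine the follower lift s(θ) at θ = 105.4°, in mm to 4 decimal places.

seg 1 [0°–94.3°] uniform, h=14: full span → s += 14 → s = 14.0000
seg 2 [94.3°–135.8°] simple-harmonic, h=-9: θ=105.4° here. β=11.1, B=41.5. -9/2·(1 − cos(π·0.2675)) = -1.4974 → s = 12.5026

12.5026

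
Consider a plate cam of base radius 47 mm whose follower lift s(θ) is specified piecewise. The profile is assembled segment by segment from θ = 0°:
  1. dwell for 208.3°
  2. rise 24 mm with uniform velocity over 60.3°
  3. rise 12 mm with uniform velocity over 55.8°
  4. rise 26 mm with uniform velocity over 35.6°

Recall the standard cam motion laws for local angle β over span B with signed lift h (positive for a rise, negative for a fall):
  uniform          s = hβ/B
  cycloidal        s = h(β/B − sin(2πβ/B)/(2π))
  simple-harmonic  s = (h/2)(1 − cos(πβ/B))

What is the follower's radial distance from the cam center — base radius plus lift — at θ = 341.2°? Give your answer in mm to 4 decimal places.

seg 1 [0°–208.3°] dwell: s stays 0.0000
seg 2 [208.3°–268.6°] uniform, h=24: full span → s += 24 → s = 24.0000
seg 3 [268.6°–324.4°] uniform, h=12: full span → s += 12 → s = 36.0000
seg 4 [324.4°–360°] uniform, h=26: θ=341.2° here. β=16.8, B=35.6. 26·16.8/35.6 = 12.2697 → s = 48.2697
radial distance = base radius + s = 47 + 48.2697 = 95.2697

95.2697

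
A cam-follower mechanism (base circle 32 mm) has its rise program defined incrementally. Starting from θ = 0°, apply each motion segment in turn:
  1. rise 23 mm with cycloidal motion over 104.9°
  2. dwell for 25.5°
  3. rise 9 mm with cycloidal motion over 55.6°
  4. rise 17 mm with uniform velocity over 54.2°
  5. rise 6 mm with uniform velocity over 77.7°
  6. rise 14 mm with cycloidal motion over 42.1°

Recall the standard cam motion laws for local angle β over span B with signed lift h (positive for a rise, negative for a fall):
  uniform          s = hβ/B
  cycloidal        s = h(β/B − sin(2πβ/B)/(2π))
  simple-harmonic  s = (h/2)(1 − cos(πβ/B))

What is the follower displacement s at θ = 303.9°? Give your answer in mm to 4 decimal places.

seg 1 [0°–104.9°] cycloidal, h=23: full span → s += 23 → s = 23.0000
seg 2 [104.9°–130.4°] dwell: s stays 23.0000
seg 3 [130.4°–186°] cycloidal, h=9: full span → s += 9 → s = 32.0000
seg 4 [186°–240.2°] uniform, h=17: full span → s += 17 → s = 49.0000
seg 5 [240.2°–317.9°] uniform, h=6: θ=303.9° here. β=63.7, B=77.7. 6·63.7/77.7 = 4.9189 → s = 53.9189

53.9189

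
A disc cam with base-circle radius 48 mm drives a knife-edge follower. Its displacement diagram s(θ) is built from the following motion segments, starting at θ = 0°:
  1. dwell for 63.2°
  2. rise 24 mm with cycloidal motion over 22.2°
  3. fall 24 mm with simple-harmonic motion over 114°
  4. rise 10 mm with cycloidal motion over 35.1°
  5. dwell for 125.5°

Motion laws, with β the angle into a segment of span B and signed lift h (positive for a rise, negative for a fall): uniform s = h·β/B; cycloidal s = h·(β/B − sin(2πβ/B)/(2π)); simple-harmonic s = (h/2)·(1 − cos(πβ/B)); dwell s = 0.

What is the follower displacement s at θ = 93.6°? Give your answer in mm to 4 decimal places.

seg 1 [0°–63.2°] dwell: s stays 0.0000
seg 2 [63.2°–85.4°] cycloidal, h=24: full span → s += 24 → s = 24.0000
seg 3 [85.4°–199.4°] simple-harmonic, h=-24: θ=93.6° here. β=8.2, B=114. -24/2·(1 − cos(π·0.0719)) = -0.3051 → s = 23.6949

23.6949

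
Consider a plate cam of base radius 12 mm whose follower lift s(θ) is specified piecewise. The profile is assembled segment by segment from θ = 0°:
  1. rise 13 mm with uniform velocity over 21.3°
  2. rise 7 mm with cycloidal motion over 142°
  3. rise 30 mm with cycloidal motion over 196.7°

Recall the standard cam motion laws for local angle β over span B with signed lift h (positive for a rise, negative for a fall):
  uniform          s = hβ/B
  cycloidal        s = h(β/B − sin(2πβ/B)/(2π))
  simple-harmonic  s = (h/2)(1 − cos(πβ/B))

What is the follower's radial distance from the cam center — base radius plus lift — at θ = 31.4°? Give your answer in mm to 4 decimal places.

seg 1 [0°–21.3°] uniform, h=13: full span → s += 13 → s = 13.0000
seg 2 [21.3°–163.3°] cycloidal, h=7: θ=31.4° here. β=10.1, B=142. 7·(0.0711 − sin(2π·0.0711)/(2π)) = 0.0164 → s = 13.0164
radial distance = base radius + s = 12 + 13.0164 = 25.0164

25.0164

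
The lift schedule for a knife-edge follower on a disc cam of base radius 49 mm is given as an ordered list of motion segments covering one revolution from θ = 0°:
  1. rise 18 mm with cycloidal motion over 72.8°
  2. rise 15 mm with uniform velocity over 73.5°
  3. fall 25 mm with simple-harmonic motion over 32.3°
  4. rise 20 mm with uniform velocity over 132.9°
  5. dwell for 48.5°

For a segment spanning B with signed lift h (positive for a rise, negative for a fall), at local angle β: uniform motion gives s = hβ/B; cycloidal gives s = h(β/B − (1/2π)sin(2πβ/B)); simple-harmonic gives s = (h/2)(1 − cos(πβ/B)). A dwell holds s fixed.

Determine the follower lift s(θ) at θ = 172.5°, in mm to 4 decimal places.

seg 1 [0°–72.8°] cycloidal, h=18: full span → s += 18 → s = 18.0000
seg 2 [72.8°–146.3°] uniform, h=15: full span → s += 15 → s = 33.0000
seg 3 [146.3°–178.6°] simple-harmonic, h=-25: θ=172.5° here. β=26.2, B=32.3. -25/2·(1 − cos(π·0.8111)) = -22.8637 → s = 10.1363

10.1363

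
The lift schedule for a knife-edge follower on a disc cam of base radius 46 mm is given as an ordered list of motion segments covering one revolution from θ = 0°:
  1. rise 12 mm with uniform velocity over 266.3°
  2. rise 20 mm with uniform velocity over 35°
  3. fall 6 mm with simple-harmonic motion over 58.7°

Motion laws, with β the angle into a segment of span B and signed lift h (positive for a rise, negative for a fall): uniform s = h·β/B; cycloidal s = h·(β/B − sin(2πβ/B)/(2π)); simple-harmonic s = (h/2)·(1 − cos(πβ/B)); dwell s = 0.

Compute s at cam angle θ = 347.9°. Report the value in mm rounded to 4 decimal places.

seg 1 [0°–266.3°] uniform, h=12: full span → s += 12 → s = 12.0000
seg 2 [266.3°–301.3°] uniform, h=20: full span → s += 20 → s = 32.0000
seg 3 [301.3°–360°] simple-harmonic, h=-6: θ=347.9° here. β=46.6, B=58.7. -6/2·(1 − cos(π·0.7939)) = -5.3926 → s = 26.6074

26.6074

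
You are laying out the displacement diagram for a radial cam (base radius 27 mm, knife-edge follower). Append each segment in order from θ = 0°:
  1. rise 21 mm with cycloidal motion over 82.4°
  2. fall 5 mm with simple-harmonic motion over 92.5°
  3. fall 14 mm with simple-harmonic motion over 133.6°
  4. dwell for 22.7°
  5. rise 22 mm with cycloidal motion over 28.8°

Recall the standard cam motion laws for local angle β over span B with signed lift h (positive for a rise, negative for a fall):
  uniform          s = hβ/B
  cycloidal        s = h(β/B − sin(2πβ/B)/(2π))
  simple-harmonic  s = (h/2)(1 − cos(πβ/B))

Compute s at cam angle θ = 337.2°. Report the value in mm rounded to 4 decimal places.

seg 1 [0°–82.4°] cycloidal, h=21: full span → s += 21 → s = 21.0000
seg 2 [82.4°–174.9°] simple-harmonic, h=-5: full span → s += -5 → s = 16.0000
seg 3 [174.9°–308.5°] simple-harmonic, h=-14: full span → s += -14 → s = 2.0000
seg 4 [308.5°–331.2°] dwell: s stays 2.0000
seg 5 [331.2°–360°] cycloidal, h=22: θ=337.2° here. β=6, B=28.8. 22·(0.2083 − sin(2π·0.2083)/(2π)) = 1.2012 → s = 3.2012

3.2012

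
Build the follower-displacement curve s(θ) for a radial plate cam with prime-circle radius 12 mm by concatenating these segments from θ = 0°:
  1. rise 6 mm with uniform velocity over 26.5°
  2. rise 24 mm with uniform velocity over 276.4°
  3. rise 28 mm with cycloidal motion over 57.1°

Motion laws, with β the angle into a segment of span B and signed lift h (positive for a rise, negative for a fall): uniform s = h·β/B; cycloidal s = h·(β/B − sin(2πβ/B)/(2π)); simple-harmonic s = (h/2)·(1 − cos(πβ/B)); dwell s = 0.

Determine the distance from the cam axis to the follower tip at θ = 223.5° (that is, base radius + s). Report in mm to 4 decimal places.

seg 1 [0°–26.5°] uniform, h=6: full span → s += 6 → s = 6.0000
seg 2 [26.5°–302.9°] uniform, h=24: θ=223.5° here. β=197, B=276.4. 24·197/276.4 = 17.1056 → s = 23.1056
radial distance = base radius + s = 12 + 23.1056 = 35.1056

35.1056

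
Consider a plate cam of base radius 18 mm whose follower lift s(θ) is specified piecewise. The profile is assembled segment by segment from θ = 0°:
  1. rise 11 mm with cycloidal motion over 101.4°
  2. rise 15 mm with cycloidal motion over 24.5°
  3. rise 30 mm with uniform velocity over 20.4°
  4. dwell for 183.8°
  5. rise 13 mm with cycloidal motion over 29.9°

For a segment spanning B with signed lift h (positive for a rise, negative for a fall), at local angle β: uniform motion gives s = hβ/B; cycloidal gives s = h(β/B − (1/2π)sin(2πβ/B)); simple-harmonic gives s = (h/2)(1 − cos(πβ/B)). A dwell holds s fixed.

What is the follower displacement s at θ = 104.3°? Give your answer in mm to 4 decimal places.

seg 1 [0°–101.4°] cycloidal, h=11: full span → s += 11 → s = 11.0000
seg 2 [101.4°–125.9°] cycloidal, h=15: θ=104.3° here. β=2.9, B=24.5. 15·(0.1184 − sin(2π·0.1184)/(2π)) = 0.1592 → s = 11.1592

11.1592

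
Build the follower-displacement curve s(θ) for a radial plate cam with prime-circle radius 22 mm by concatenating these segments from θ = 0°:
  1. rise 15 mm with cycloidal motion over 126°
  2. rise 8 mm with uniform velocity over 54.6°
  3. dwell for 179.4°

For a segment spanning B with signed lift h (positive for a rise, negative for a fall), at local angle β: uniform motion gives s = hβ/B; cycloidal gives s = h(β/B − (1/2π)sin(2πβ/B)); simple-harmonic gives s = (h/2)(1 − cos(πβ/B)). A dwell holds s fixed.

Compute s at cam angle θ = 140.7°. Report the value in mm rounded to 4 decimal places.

seg 1 [0°–126°] cycloidal, h=15: full span → s += 15 → s = 15.0000
seg 2 [126°–180.6°] uniform, h=8: θ=140.7° here. β=14.7, B=54.6. 8·14.7/54.6 = 2.1538 → s = 17.1538

17.1538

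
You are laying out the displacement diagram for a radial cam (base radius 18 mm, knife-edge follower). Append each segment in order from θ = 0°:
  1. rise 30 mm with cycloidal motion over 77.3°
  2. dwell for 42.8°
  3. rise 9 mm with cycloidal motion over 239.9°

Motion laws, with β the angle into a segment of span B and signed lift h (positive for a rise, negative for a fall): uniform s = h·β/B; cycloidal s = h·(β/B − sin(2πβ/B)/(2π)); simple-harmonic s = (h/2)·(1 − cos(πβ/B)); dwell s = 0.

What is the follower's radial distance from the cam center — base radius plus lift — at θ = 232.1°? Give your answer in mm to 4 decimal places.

seg 1 [0°–77.3°] cycloidal, h=30: full span → s += 30 → s = 30.0000
seg 2 [77.3°–120.1°] dwell: s stays 30.0000
seg 3 [120.1°–360°] cycloidal, h=9: θ=232.1° here. β=112, B=239.9. 9·(0.4669 − sin(2π·0.4669)/(2π)) = 3.9057 → s = 33.9057
radial distance = base radius + s = 18 + 33.9057 = 51.9057

51.9057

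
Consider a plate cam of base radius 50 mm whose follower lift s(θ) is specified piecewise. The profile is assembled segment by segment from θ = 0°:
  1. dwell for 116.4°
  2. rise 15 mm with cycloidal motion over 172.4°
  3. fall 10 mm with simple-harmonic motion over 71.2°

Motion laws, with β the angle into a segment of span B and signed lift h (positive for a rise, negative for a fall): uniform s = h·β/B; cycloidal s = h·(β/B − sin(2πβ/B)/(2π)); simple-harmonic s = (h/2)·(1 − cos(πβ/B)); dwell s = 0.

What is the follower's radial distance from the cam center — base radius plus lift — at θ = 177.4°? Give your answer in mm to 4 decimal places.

seg 1 [0°–116.4°] dwell: s stays 0.0000
seg 2 [116.4°–288.8°] cycloidal, h=15: θ=177.4° here. β=61, B=172.4. 15·(0.3538 − sin(2π·0.3538)/(2π)) = 3.4103 → s = 3.4103
radial distance = base radius + s = 50 + 3.4103 = 53.4103

53.4103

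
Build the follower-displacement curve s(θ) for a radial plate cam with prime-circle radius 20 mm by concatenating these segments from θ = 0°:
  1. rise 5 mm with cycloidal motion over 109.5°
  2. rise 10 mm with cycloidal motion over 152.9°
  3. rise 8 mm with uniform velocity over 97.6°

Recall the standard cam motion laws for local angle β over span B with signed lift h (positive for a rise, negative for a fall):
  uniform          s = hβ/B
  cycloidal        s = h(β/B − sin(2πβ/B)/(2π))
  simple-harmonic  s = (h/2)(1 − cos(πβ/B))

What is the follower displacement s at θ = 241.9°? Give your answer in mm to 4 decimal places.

seg 1 [0°–109.5°] cycloidal, h=5: full span → s += 5 → s = 5.0000
seg 2 [109.5°–262.4°] cycloidal, h=10: θ=241.9° here. β=132.4, B=152.9. 10·(0.8659 − sin(2π·0.8659)/(2π)) = 9.8470 → s = 14.8470

14.8470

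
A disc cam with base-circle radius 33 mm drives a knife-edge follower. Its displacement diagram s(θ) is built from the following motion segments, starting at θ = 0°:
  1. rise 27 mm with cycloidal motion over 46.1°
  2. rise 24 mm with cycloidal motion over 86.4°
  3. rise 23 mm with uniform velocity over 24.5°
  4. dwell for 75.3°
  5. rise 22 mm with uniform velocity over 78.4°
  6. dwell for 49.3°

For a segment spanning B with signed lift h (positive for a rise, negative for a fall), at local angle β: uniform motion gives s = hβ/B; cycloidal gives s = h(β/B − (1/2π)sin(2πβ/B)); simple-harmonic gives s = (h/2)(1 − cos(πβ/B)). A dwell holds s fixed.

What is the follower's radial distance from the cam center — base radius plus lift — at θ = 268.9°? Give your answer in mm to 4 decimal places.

seg 1 [0°–46.1°] cycloidal, h=27: full span → s += 27 → s = 27.0000
seg 2 [46.1°–132.5°] cycloidal, h=24: full span → s += 24 → s = 51.0000
seg 3 [132.5°–157°] uniform, h=23: full span → s += 23 → s = 74.0000
seg 4 [157°–232.3°] dwell: s stays 74.0000
seg 5 [232.3°–310.7°] uniform, h=22: θ=268.9° here. β=36.6, B=78.4. 22·36.6/78.4 = 10.2704 → s = 84.2704
radial distance = base radius + s = 33 + 84.2704 = 117.2704

117.2704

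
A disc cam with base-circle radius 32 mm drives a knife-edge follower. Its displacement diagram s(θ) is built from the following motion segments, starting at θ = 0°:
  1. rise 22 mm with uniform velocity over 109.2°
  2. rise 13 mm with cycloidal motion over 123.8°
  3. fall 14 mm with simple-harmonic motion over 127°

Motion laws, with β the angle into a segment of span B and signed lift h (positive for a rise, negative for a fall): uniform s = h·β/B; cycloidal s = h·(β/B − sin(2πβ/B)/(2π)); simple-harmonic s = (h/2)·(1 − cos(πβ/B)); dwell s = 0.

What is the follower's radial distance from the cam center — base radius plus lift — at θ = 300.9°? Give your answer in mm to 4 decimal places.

seg 1 [0°–109.2°] uniform, h=22: full span → s += 22 → s = 22.0000
seg 2 [109.2°–233°] cycloidal, h=13: full span → s += 13 → s = 35.0000
seg 3 [233°–360°] simple-harmonic, h=-14: θ=300.9° here. β=67.9, B=127. -14/2·(1 − cos(π·0.5346)) = -7.7604 → s = 27.2396
radial distance = base radius + s = 32 + 27.2396 = 59.2396

59.2396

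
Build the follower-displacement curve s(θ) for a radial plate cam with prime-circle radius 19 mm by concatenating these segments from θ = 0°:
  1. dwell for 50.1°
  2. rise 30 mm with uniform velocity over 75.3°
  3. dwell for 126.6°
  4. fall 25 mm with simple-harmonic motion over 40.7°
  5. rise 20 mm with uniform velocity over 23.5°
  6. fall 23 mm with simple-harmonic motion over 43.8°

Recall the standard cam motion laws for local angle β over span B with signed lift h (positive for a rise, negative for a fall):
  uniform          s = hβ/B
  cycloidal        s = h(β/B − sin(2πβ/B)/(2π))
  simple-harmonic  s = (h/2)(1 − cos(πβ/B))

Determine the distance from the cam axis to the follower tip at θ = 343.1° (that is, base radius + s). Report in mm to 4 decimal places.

seg 1 [0°–50.1°] dwell: s stays 0.0000
seg 2 [50.1°–125.4°] uniform, h=30: full span → s += 30 → s = 30.0000
seg 3 [125.4°–252°] dwell: s stays 30.0000
seg 4 [252°–292.7°] simple-harmonic, h=-25: full span → s += -25 → s = 5.0000
seg 5 [292.7°–316.2°] uniform, h=20: full span → s += 20 → s = 25.0000
seg 6 [316.2°–360°] simple-harmonic, h=-23: θ=343.1° here. β=26.9, B=43.8. -23/2·(1 − cos(π·0.6142)) = -15.5364 → s = 9.4636
radial distance = base radius + s = 19 + 9.4636 = 28.4636

28.4636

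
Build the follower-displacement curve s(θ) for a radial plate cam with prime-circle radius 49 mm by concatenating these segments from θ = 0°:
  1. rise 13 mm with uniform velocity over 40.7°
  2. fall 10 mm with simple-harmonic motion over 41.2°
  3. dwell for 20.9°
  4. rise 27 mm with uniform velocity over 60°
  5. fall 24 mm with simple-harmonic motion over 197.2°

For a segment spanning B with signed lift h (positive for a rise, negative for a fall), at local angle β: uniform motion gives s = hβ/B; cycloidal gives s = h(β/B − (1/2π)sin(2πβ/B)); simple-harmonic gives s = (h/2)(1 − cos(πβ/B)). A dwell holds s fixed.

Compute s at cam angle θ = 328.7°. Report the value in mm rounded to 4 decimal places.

seg 1 [0°–40.7°] uniform, h=13: full span → s += 13 → s = 13.0000
seg 2 [40.7°–81.9°] simple-harmonic, h=-10: full span → s += -10 → s = 3.0000
seg 3 [81.9°–102.8°] dwell: s stays 3.0000
seg 4 [102.8°–162.8°] uniform, h=27: full span → s += 27 → s = 30.0000
seg 5 [162.8°–360°] simple-harmonic, h=-24: θ=328.7° here. β=165.9, B=197.2. -24/2·(1 − cos(π·0.8413)) = -22.5388 → s = 7.4612

7.4612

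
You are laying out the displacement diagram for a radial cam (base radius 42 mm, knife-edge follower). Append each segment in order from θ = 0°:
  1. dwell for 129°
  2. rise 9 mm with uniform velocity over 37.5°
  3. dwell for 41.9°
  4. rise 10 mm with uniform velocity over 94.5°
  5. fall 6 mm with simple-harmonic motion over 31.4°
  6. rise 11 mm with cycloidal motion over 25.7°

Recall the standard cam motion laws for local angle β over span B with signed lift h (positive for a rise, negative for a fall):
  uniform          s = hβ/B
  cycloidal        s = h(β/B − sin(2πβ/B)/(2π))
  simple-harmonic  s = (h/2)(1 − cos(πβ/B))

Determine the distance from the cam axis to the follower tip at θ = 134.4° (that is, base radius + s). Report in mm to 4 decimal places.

seg 1 [0°–129°] dwell: s stays 0.0000
seg 2 [129°–166.5°] uniform, h=9: θ=134.4° here. β=5.4, B=37.5. 9·5.4/37.5 = 1.2960 → s = 1.2960
radial distance = base radius + s = 42 + 1.2960 = 43.2960

43.2960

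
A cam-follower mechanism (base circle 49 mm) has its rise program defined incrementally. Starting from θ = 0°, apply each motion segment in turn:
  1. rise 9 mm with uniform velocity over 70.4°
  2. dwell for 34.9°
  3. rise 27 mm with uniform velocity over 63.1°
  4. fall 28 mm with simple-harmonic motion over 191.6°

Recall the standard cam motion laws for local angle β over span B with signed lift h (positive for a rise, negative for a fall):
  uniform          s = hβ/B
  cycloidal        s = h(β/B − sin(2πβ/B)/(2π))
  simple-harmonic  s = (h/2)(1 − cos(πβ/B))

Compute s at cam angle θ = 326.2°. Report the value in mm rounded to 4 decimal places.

seg 1 [0°–70.4°] uniform, h=9: full span → s += 9 → s = 9.0000
seg 2 [70.4°–105.3°] dwell: s stays 9.0000
seg 3 [105.3°–168.4°] uniform, h=27: full span → s += 27 → s = 36.0000
seg 4 [168.4°–360°] simple-harmonic, h=-28: θ=326.2° here. β=157.8, B=191.6. -28/2·(1 − cos(π·0.8236)) = -25.9045 → s = 10.0955

10.0955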